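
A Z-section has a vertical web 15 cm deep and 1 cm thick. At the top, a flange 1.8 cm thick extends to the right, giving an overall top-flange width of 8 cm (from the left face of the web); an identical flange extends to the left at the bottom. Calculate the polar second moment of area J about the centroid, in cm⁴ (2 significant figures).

Split into non-overlapping primitives; take the origin at the lower-left of the bounding box.
Web: 1 × 15, A = 15 cm², y = 7.5 cm, Ī = 281.3 cm⁴.
Top flange (beyond web): 7 × 1.8, A = 12.6 cm², y = 14.1 cm, Ī = 3.402 cm⁴.
Bottom flange (beyond web): 7 × 1.8, A = 12.6 cm², y = 0.9 cm, Ī = 3.402 cm⁴.
Centroid: ȳ = ΣA·y / ΣA = 7.5 cm.
Transfer each piece to the centroidal x-axis using Ī + A·d² with d = y − 7.5:
  web: d = 0 cm → contributes +281.3 cm⁴
  top flange (beyond web): d = 6.6 cm → contributes +552.3 cm⁴
  bottom flange (beyond web): d = -6.6 cm → contributes +552.3 cm⁴
Total I = 1 386 cm⁴.
For the y-axis: x̄ = 7.5 cm.
Repeating about the centroidal y-axis gives I_y = 507.4 cm⁴.
Polar second moment: J = I_x + I_y = 1 893 cm⁴.

J ≈ 1900 cm⁴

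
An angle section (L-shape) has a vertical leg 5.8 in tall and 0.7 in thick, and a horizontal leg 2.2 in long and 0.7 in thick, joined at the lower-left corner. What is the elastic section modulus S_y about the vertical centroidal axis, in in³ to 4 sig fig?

Break the section into simple shapes (no overlaps), measuring from the bottom-left corner of the bounding box.
Vertical leg: 0.7 × 5.8, A = 4.06 in², x = 0.35 in, Ī = 0.165783 in⁴.
Horizontal leg (remainder): 1.5 × 0.7, A = 1.05 in², x = 1.45 in, Ī = 0.196875 in⁴.
Centroid: x̄ = ΣA·x / ΣA = 0.576027 in.
Transfer each piece to the vertical centroidal axis using Ī + A·d² with d = x − 0.576027:
  vertical leg: d = -0.226027 in → contributes +0.373202 in⁴
  horizontal leg (remainder): d = 0.873973 in → contributes +0.998895 in⁴
Total I = 1.3721 in⁴.
Extreme fibre distance c = 1.62397 in; S = I/c = 0.844901 in³.

S_y ≈ 0.8449 in³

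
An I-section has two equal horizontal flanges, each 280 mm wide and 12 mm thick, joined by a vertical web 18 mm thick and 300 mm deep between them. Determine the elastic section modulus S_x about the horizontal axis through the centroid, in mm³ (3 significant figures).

Decompose the section into non-overlapping parts with the origin at the bottom-left of its bounding rectangle.
Bottom flange: 280 × 12, A = 3 360 mm², y = 6 mm, Ī = 40 320 mm⁴.
Web: 18 × 300, A = 5 400 mm², y = 162 mm, Ī = 40 500 000 mm⁴.
Top flange: 280 × 12, A = 3 360 mm², y = 318 mm, Ī = 40 320 mm⁴.
By symmetry the centroid is at mid-height, ȳ = 162 mm.
Transfer each piece to the horizontal axis through the centroid using Ī + A·d² with d = y − 162:
  bottom flange: d = -156 mm → contributes +81 809 280 mm⁴
  web: d = 0 mm → contributes +40 500 000 mm⁴
  top flange: d = 156 mm → contributes +81 809 280 mm⁴
Total I = 204 118 560 mm⁴.
Extreme fibre distance c = 162 mm; S = I/c = 1 259 991 mm³.

S_x ≈ 1.26 × 10⁶ mm³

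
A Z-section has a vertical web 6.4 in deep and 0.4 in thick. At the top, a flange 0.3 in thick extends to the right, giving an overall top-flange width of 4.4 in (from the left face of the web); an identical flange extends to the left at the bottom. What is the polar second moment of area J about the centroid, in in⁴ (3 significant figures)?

Split into non-overlapping primitives; take the origin at the lower-left of the bounding box.
Web: 0.4 × 6.4, A = 2.56 in², y = 3.2 in, Ī = 8.7381 in⁴.
Top flange (beyond web): 4 × 0.3, A = 1.2 in², y = 6.25 in, Ī = 0.009 in⁴.
Bottom flange (beyond web): 4 × 0.3, A = 1.2 in², y = 0.15 in, Ī = 0.009 in⁴.
Centroid: ȳ = ΣA·y / ΣA = 3.2 in.
Transfer each piece to the centroidal x-axis using Ī + A·d² with d = y − 3.2:
  web: d = 0 in → contributes +8.7381 in⁴
  top flange (beyond web): d = 3.05 in → contributes +11.172 in⁴
  bottom flange (beyond web): d = -3.05 in → contributes +11.172 in⁴
Total I = 31.082 in⁴.
For the y-axis: x̄ = 4.2 in.
Repeating about the centroidal y-axis gives I_y = 14.85 in⁴.
Polar second moment: J = I_x + I_y = 45.932 in⁴.

J ≈ 45.9 in⁴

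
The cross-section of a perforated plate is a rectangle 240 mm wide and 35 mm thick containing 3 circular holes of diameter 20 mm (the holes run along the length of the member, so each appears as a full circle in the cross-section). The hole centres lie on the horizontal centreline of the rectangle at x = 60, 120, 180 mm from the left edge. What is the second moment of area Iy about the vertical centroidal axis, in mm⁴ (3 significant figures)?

Decompose the section into non-overlapping parts with the origin at the bottom-left of its bounding rectangle.
Plate: 240 × 35, A = 8 400 mm², x = 120 mm, Ī = 40 320 000 mm⁴.
Hole 1 (subtracted): ⌀20, A = 314.16 mm², x = 60 mm, Ī = 7 854 mm⁴.
Hole 2 (subtracted): ⌀20, A = 314.16 mm², x = 120 mm, Ī = 7 854 mm⁴.
Hole 3 (subtracted): ⌀20, A = 314.16 mm², x = 180 mm, Ī = 7 854 mm⁴.
By symmetry the centroid is at mid-width, x̄ = 120 mm.
Transfer each piece to the vertical centroidal axis using Ī + A·d² with d = x − 120:
  plate: d = 0 mm → contributes +40 320 000 mm⁴
  hole 1: d = -60 mm → contributes −1 138 827 mm⁴
  hole 2: d = 0 mm → contributes −7 854 mm⁴
  hole 3: d = 60 mm → contributes −1 138 827 mm⁴
Total I = 38 034 491 mm⁴.

Iy ≈ 3.80 × 10⁷ mm⁴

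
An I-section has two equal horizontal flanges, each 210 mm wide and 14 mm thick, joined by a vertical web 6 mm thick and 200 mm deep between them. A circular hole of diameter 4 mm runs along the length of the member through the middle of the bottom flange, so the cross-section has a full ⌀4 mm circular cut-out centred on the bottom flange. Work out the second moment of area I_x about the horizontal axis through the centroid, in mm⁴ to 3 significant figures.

I_x ≈ 7.13 × 10⁷ mm⁴

Break the section into simple shapes (no overlaps), measuring from the bottom-left corner of the bounding box.
Bottom flange: 210 × 14, A = 2 940 mm², y = 7 mm, Ī = 48 020 mm⁴.
Web: 6 × 200, A = 1 200 mm², y = 114 mm, Ī = 4 000 000 mm⁴.
Top flange: 210 × 14, A = 2 940 mm², y = 221 mm, Ī = 48 020 mm⁴.
Hole (subtracted): ⌀4, A = 12.566 mm², y = 7 mm, Ī = 12.566 mm⁴.
Centroid: ȳ = ΣA·y / ΣA = 114.19 mm.
Transfer each piece to the horizontal axis through the centroid using Ī + A·d² with d = y − 114.19:
  bottom flange: d = -107.19 mm → contributes +33 827 886 mm⁴
  web: d = -0.19025 mm → contributes +4 000 043 mm⁴
  top flange: d = 106.81 mm → contributes +33 588 487 mm⁴
  hole: d = -107.19 mm → contributes −144 397 mm⁴
Total I = 71 272 019 mm⁴.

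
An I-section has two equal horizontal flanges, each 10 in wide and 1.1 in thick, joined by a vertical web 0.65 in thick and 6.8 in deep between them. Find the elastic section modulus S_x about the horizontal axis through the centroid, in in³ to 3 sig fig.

Decompose the section into non-overlapping parts with the origin at the bottom-left of its bounding rectangle.
Bottom flange: 10 × 1.1, A = 11 in², y = 0.55 in, Ī = 1.1092 in⁴.
Web: 0.65 × 6.8, A = 4.42 in², y = 4.5 in, Ī = 17.032 in⁴.
Top flange: 10 × 1.1, A = 11 in², y = 8.45 in, Ī = 1.1092 in⁴.
By symmetry the centroid is at mid-height, ȳ = 4.5 in.
Transfer each piece to the horizontal axis through the centroid using Ī + A·d² with d = y − 4.5:
  bottom flange: d = -3.95 in → contributes +172.74 in⁴
  web: d = 0 in → contributes +17.032 in⁴
  top flange: d = 3.95 in → contributes +172.74 in⁴
Total I = 362.51 in⁴.
Extreme fibre distance c = 4.5 in; S = I/c = 80.557 in³.

S_x ≈ 80.6 in³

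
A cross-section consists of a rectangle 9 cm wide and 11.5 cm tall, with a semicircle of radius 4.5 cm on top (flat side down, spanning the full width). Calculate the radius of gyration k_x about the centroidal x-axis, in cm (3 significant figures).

Break the section into simple shapes (no overlaps), measuring from the bottom-left corner of the bounding box.
Rectangular body: 9 × 11.5, A = 103.5 cm², y = 5.75 cm, Ī = 1140.7 cm⁴.
Semicircular cap: semicircle r = 4.5, A = 31.809 cm², y = 13.41 cm, Ī = 45.007 cm⁴.
Centroid: ȳ = ΣA·y / ΣA = 7.5507 cm.
Transfer each piece to the centroidal x-axis using Ī + A·d² with d = y − 7.5507:
  rectangular body: d = -1.8007 cm → contributes +1476.3 cm⁴
  semicircular cap: d = 5.8592 cm → contributes +1 137 cm⁴
Total I = 2613.2 cm⁴.
Radius of gyration: k = √(I/A) = √(2613.2 / 135.31) = 4.3947 cm.

k_x ≈ 4.39 cm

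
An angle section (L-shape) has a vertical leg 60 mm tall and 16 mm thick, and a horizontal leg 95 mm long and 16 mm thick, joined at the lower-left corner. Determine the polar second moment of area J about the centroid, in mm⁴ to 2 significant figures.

Split into non-overlapping primitives; take the origin at the lower-left of the bounding box.
Vertical leg: 16 × 60, A = 960 mm², y = 30 mm, Ī = 288 000 mm⁴.
Horizontal leg (remainder): 79 × 16, A = 1 264 mm², y = 8 mm, Ī = 26 965 mm⁴.
Centroid: ȳ = ΣA·y / ΣA = 17.5 mm.
Transfer each piece to the centroidal x-axis using Ī + A·d² with d = y − 17.5:
  vertical leg: d = 12.5 mm → contributes +438 086 mm⁴
  horizontal leg (remainder): d = -9.496 mm → contributes +140 955 mm⁴
Total I = 579 041 mm⁴.
For the y-axis: x̄ = 35 mm.
Repeating about the centroidal y-axis gives I_y = 1 908 901 mm⁴.
Polar second moment: J = I_x + I_y = 2 487 943 mm⁴.

J ≈ 2.5 × 10⁶ mm⁴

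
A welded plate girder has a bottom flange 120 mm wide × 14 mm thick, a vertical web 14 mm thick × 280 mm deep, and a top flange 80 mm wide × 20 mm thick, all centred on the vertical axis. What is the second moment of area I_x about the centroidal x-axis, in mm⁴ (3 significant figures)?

I_x ≈ 9.80 × 10⁷ mm⁴

Treat the section as a set of non-overlapping primitives; coordinates are from the bounding-box lower-left.
Bottom plate: 120 × 14, A = 1 680 mm², y = 7 mm, Ī = 27 440 mm⁴.
Web plate: 14 × 280, A = 3 920 mm², y = 154 mm, Ī = 25 610 667 mm⁴.
Top plate: 80 × 20, A = 1 600 mm², y = 304 mm, Ī = 53 333 mm⁴.
Centroid: ȳ = ΣA·y / ΣA = 153.03 mm.
Transfer each piece to the centroidal x-axis using Ī + A·d² with d = y − 153.03:
  bottom plate: d = -146.03 mm → contributes +35 854 674 mm⁴
  web plate: d = 0.96667 mm → contributes +25 614 330 mm⁴
  top plate: d = 150.97 mm → contributes +36 518 828 mm⁴
Total I = 97 987 832 mm⁴.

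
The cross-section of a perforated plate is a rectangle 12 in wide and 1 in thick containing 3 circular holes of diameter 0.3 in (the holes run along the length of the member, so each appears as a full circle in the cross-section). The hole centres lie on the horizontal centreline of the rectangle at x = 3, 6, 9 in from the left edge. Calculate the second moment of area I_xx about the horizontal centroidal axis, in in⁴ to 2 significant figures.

I_xx ≈ 1.0 in⁴

Break the section into simple shapes (no overlaps), measuring from the bottom-left corner of the bounding box.
Plate: 12 × 1, A = 12 in², y = 0.5 in, Ī = 1 in⁴.
Hole 1 (subtracted): ⌀0.3, A = 0.07069 in², y = 0.5 in, Ī = 0.0003976 in⁴.
Hole 2 (subtracted): ⌀0.3, A = 0.07069 in², y = 0.5 in, Ī = 0.0003976 in⁴.
Hole 3 (subtracted): ⌀0.3, A = 0.07069 in², y = 0.5 in, Ī = 0.0003976 in⁴.
By symmetry the centroid is at mid-height, ȳ = 0.5 in.
All pieces are centred on the horizontal centroidal axis, so I = ΣĪ (holes subtracted) = 0.9988 in⁴.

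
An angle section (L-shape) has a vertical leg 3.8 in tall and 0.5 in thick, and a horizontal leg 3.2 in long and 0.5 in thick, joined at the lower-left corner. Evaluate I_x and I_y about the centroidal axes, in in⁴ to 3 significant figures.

Decompose the section into non-overlapping parts with the origin at the bottom-left of its bounding rectangle.
Vertical leg: 0.5 × 3.8, A = 1.9 in², y = 1.9 in, Ī = 2.2863 in⁴.
Horizontal leg (remainder): 2.7 × 0.5, A = 1.35 in², y = 0.25 in, Ī = 0.028125 in⁴.
Centroid: ȳ = ΣA·y / ΣA = 1.2146 in.
Transfer each piece to the centroidal x-axis using Ī + A·d² with d = y − 1.2146:
  vertical leg: d = 0.68538 in → contributes +3.1789 in⁴
  horizontal leg (remainder): d = -0.96462 in → contributes +1.2843 in⁴
Total I = 4.4631 in⁴.
For the y-axis: x̄ = 0.91462 in.
Repeating about the centroidal y-axis gives I_y = 2.8801 in⁴.

I_x ≈ 4.46 in⁴, I_y ≈ 2.88 in⁴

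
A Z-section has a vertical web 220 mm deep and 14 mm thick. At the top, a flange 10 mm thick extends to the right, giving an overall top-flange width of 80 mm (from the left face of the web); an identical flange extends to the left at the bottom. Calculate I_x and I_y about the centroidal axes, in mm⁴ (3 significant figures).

I_x ≈ 2.70 × 10⁷ mm⁴, I_y ≈ 2.64 × 10⁶ mm⁴

Split into non-overlapping primitives; take the origin at the lower-left of the bounding box.
Web: 14 × 220, A = 3 080 mm², y = 110 mm, Ī = 12 422 667 mm⁴.
Top flange (beyond web): 66 × 10, A = 660 mm², y = 215 mm, Ī = 5 500 mm⁴.
Bottom flange (beyond web): 66 × 10, A = 660 mm², y = 5 mm, Ī = 5 500 mm⁴.
Centroid: ȳ = ΣA·y / ΣA = 110 mm.
Transfer each piece to the centroidal x-axis using Ī + A·d² with d = y − 110:
  web: d = 0 mm → contributes +12 422 667 mm⁴
  top flange (beyond web): d = 105 mm → contributes +7 282 000 mm⁴
  bottom flange (beyond web): d = -105 mm → contributes +7 282 000 mm⁴
Total I = 26 986 667 mm⁴.
For the y-axis: x̄ = 73 mm.
Repeating about the centroidal y-axis gives I_y = 2 641 467 mm⁴.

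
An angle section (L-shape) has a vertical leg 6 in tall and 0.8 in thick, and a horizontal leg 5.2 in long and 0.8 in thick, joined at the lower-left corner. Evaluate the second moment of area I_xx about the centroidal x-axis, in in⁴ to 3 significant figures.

Treat the section as a set of non-overlapping primitives; coordinates are from the bounding-box lower-left.
Vertical leg: 0.8 × 6, A = 4.8 in², y = 3 in, Ī = 14.4 in⁴.
Horizontal leg (remainder): 4.4 × 0.8, A = 3.52 in², y = 0.4 in, Ī = 0.18773 in⁴.
Centroid: ȳ = ΣA·y / ΣA = 1.9 in.
Transfer each piece to the centroidal x-axis using Ī + A·d² with d = y − 1.9:
  vertical leg: d = 1.1 in → contributes +20.208 in⁴
  horizontal leg (remainder): d = -1.5 in → contributes +8.1077 in⁴
Total I = 28.316 in⁴.

I_xx ≈ 28.3 in⁴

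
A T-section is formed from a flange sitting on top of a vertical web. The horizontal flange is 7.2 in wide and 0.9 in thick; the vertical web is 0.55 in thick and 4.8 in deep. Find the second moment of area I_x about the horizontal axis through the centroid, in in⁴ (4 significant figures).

I_x ≈ 20.74 in⁴

Treat the section as a set of non-overlapping primitives; coordinates are from the bounding-box lower-left.
Flange: 7.2 × 0.9, A = 6.48 in², y = 5.25 in, Ī = 0.4374 in⁴.
Web: 0.55 × 4.8, A = 2.64 in², y = 2.4 in, Ī = 5.0688 in⁴.
Centroid: ȳ = ΣA·y / ΣA = 4.425 in.
Transfer each piece to the horizontal axis through the centroid using Ī + A·d² with d = y − 4.425:
  flange: d = 0.825 in → contributes +4.84785 in⁴
  web: d = -2.025 in → contributes +15.8945 in⁴
Total I = 20.7423 in⁴.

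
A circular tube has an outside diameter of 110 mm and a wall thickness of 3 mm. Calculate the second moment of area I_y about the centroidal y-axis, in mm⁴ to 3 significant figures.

I_y ≈ 1.44 × 10⁶ mm⁴

Break the section into simple shapes (no overlaps), measuring from the bottom-left corner of the bounding box.
Outer circle: ⌀110, A = 9503.3 mm², x = 55 mm, Ī = 7 186 884 mm⁴.
Bore (subtracted): ⌀104, A = 8494.9 mm², x = 55 mm, Ī = 5 742 530 mm⁴.
By symmetry the centroid is at mid-width, x̄ = 55 mm.
All pieces are centred on the centroidal y-axis, so I = ΣĪ (holes subtracted) = 1 444 354 mm⁴.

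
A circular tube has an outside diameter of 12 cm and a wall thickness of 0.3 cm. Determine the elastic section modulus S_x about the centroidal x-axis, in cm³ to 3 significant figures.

Treat the section as a set of non-overlapping primitives; coordinates are from the bounding-box lower-left.
Outer circle: ⌀12, A = 113.1 cm², y = 6 cm, Ī = 1017.9 cm⁴.
Bore (subtracted): ⌀11.4, A = 102.07 cm², y = 6 cm, Ī = 829.07 cm⁴.
By symmetry the centroid is at mid-height, ȳ = 6 cm.
All pieces are centred on the centroidal x-axis, so I = ΣĪ (holes subtracted) = 188.81 cm⁴.
Extreme fibre distance c = 6 cm; S = I/c = 31.468 cm³.

S_x ≈ 31.5 cm³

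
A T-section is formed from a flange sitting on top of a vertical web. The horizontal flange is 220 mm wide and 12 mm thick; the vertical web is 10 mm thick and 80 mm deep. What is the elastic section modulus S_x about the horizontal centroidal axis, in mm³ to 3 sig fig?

Decompose the section into non-overlapping parts with the origin at the bottom-left of its bounding rectangle.
Flange: 220 × 12, A = 2 640 mm², y = 86 mm, Ī = 31 680 mm⁴.
Web: 10 × 80, A = 800 mm², y = 40 mm, Ī = 426 667 mm⁴.
Centroid: ȳ = ΣA·y / ΣA = 75.302 mm.
Transfer each piece to the horizontal centroidal axis using Ī + A·d² with d = y − 75.302:
  flange: d = 10.698 mm → contributes +333 802 mm⁴
  web: d = -35.302 mm → contributes +1 423 670 mm⁴
Total I = 1 757 472 mm⁴.
Extreme fibre distance c = 75.302 mm; S = I/c = 23 339 mm³.

S_x ≈ 2.33 × 10⁴ mm³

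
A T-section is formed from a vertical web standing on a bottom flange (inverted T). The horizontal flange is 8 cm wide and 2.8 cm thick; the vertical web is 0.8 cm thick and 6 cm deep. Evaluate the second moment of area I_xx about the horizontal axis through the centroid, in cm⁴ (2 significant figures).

I_xx ≈ 110 cm⁴

Break the section into simple shapes (no overlaps), measuring from the bottom-left corner of the bounding box.
Flange: 8 × 2.8, A = 22.4 cm², y = 1.4 cm, Ī = 14.63 cm⁴.
Web: 0.8 × 6, A = 4.8 cm², y = 5.8 cm, Ī = 14.4 cm⁴.
Centroid: ȳ = ΣA·y / ΣA = 2.176 cm.
Transfer each piece to the horizontal axis through the centroid using Ī + A·d² with d = y − 2.176:
  flange: d = -0.7765 cm → contributes +28.14 cm⁴
  web: d = 3.624 cm → contributes +77.42 cm⁴
Total I = 105.6 cm⁴.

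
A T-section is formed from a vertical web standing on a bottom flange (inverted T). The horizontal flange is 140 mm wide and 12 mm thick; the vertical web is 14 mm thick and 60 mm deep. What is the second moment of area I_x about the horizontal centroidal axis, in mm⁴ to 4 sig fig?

Treat the section as a set of non-overlapping primitives; coordinates are from the bounding-box lower-left.
Flange: 140 × 12, A = 1 680 mm², y = 6 mm, Ī = 20 160 mm⁴.
Web: 14 × 60, A = 840 mm², y = 42 mm, Ī = 252 000 mm⁴.
Centroid: ȳ = ΣA·y / ΣA = 18 mm.
Transfer each piece to the horizontal centroidal axis using Ī + A·d² with d = y − 18:
  flange: d = -12 mm → contributes +262 080 mm⁴
  web: d = 24 mm → contributes +735 840 mm⁴
Total I = 997 920 mm⁴.

I_x ≈ 9.979 × 10⁵ mm⁴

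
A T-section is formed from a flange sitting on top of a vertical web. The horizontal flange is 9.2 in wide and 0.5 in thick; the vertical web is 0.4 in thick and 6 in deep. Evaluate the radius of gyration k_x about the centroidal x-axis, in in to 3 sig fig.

k_x ≈ 1.85 in

Treat the section as a set of non-overlapping primitives; coordinates are from the bounding-box lower-left.
Flange: 9.2 × 0.5, A = 4.6 in², y = 6.25 in, Ī = 0.095833 in⁴.
Web: 0.4 × 6, A = 2.4 in², y = 3 in, Ī = 7.2 in⁴.
Centroid: ȳ = ΣA·y / ΣA = 5.1357 in.
Transfer each piece to the centroidal x-axis using Ī + A·d² with d = y − 5.1357:
  flange: d = 1.1143 in → contributes +5.8073 in⁴
  web: d = -2.1357 in → contributes +18.147 in⁴
Total I = 23.954 in⁴.
Radius of gyration: k = √(I/A) = √(23.954 / 7) = 1.8499 in.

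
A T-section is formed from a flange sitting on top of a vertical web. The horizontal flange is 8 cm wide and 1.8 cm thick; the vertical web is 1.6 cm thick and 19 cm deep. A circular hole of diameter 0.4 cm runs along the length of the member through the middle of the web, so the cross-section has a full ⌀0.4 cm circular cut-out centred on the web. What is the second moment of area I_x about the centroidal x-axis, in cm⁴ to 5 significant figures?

Treat the section as a set of non-overlapping primitives; coordinates are from the bounding-box lower-left.
Flange: 8 × 1.8, A = 14.4 cm², y = 19.9 cm, Ī = 3.888 cm⁴.
Web: 1.6 × 19, A = 30.4 cm², y = 9.5 cm, Ī = 914.5333 cm⁴.
Hole (subtracted): ⌀0.4, A = 0.1256637 cm², y = 9.5 cm, Ī = 0.001256637 cm⁴.
Centroid: ȳ = ΣA·y / ΣA = 12.85226 cm.
Transfer each piece to the centroidal x-axis using Ī + A·d² with d = y − 12.85226:
  flange: d = 7.04774 cm → contributes +719.1452 cm⁴
  web: d = -3.35226 cm → contributes +1256.158 cm⁴
  hole: d = -3.35226 cm → contributes −1.413421 cm⁴
Total I = 1973.89 cm⁴.

I_x ≈ 1973.9 cm⁴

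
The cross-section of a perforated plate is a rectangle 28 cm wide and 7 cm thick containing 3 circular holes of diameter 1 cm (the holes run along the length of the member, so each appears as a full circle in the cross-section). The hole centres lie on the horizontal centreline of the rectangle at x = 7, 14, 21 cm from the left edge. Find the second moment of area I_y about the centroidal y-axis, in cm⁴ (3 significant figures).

Break the section into simple shapes (no overlaps), measuring from the bottom-left corner of the bounding box.
Plate: 28 × 7, A = 196 cm², x = 14 cm, Ī = 12 805 cm⁴.
Hole 1 (subtracted): ⌀1, A = 0.7854 cm², x = 7 cm, Ī = 0.049087 cm⁴.
Hole 2 (subtracted): ⌀1, A = 0.7854 cm², x = 14 cm, Ī = 0.049087 cm⁴.
Hole 3 (subtracted): ⌀1, A = 0.7854 cm², x = 21 cm, Ī = 0.049087 cm⁴.
By symmetry the centroid is at mid-width, x̄ = 14 cm.
Transfer each piece to the centroidal y-axis using Ī + A·d² with d = x − 14:
  plate: d = 0 cm → contributes +12 805 cm⁴
  hole 1: d = -7 cm → contributes −38.534 cm⁴
  hole 2: d = 0 cm → contributes −0.049087 cm⁴
  hole 3: d = 7 cm → contributes −38.534 cm⁴
Total I = 12 728 cm⁴.

I_y ≈ 1.27 × 10⁴ cm⁴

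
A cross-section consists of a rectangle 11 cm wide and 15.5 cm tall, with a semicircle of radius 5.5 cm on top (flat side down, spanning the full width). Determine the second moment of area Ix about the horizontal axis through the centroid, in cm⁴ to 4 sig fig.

Ix ≈ 7293 cm⁴

Treat the section as a set of non-overlapping primitives; coordinates are from the bounding-box lower-left.
Rectangular body: 11 × 15.5, A = 170.5 cm², y = 7.75 cm, Ī = 3413.55 cm⁴.
Semicircular cap: semicircle r = 5.5, A = 47.5166 cm², y = 17.8343 cm, Ī = 100.434 cm⁴.
Centroid: ȳ = ΣA·y / ΣA = 9.94786 cm.
Transfer each piece to the horizontal axis through the centroid using Ī + A·d² with d = y − 9.94786:
  rectangular body: d = -2.19786 cm → contributes +4237.17 cm⁴
  semicircular cap: d = 7.88641 cm → contributes +3055.75 cm⁴
Total I = 7292.92 cm⁴.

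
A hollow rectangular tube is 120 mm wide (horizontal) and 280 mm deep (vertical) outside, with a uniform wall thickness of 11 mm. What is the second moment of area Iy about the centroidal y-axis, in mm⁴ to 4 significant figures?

Break the section into simple shapes (no overlaps), measuring from the bottom-left corner of the bounding box.
Outer rectangle: 120 × 280, A = 33 600 mm², x = 60 mm, Ī = 40 320 000 mm⁴.
Inner void (subtracted): 98 × 258, A = 25 284 mm², x = 60 mm, Ī = 20 235 628 mm⁴.
By symmetry the centroid is at mid-width, x̄ = 60 mm.
All pieces are centred on the centroidal y-axis, so I = ΣĪ (holes subtracted) = 20 084 372 mm⁴.

Iy ≈ 2.008 × 10⁷ mm⁴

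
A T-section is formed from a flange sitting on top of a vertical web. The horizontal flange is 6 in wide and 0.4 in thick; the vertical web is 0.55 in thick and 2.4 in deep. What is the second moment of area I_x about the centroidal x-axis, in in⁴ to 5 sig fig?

I_x ≈ 2.3348 in⁴

Decompose the section into non-overlapping parts with the origin at the bottom-left of its bounding rectangle.
Flange: 6 × 0.4, A = 2.4 in², y = 2.6 in, Ī = 0.032 in⁴.
Web: 0.55 × 2.4, A = 1.32 in², y = 1.2 in, Ī = 0.6336 in⁴.
Centroid: ȳ = ΣA·y / ΣA = 2.103226 in.
Transfer each piece to the centroidal x-axis using Ī + A·d² with d = y − 2.103226:
  flange: d = 0.4967742 in → contributes +0.624283 in⁴
  web: d = -0.9032258 in → contributes +1.710478 in⁴
Total I = 2.334761 in⁴.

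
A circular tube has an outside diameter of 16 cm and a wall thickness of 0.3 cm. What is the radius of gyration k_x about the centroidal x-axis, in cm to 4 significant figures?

Break the section into simple shapes (no overlaps), measuring from the bottom-left corner of the bounding box.
Outer circle: ⌀16, A = 201.062 cm², y = 8 cm, Ī = 3216.99 cm⁴.
Bore (subtracted): ⌀15.4, A = 186.265 cm², y = 8 cm, Ī = 2760.91 cm⁴.
By symmetry the centroid is at mid-height, ȳ = 8 cm.
All pieces are centred on the centroidal x-axis, so I = ΣĪ (holes subtracted) = 456.077 cm⁴.
Radius of gyration: k = √(I/A) = √(456.077 / 14.7969) = 5.5518 cm.

k_x ≈ 5.552 cm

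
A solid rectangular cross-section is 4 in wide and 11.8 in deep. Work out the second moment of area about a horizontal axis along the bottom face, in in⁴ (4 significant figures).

I_base ≈ 2191 in⁴

The section: 4 × 11.8, A = 47.2 in², y = 5.9 in, Ī = 547.677 in⁴.
Transfer it to a horizontal axis along the bottom face using Ī + A·d² with d = y − 0:
  the section: d = 5.9 in → contributes +2190.71 in⁴
Total I = 2190.71 in⁴.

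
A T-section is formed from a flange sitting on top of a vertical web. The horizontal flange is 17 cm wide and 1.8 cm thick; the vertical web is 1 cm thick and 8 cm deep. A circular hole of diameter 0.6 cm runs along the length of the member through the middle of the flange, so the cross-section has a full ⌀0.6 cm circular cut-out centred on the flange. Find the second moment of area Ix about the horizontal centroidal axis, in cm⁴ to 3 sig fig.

Split into non-overlapping primitives; take the origin at the lower-left of the bounding box.
Flange: 17 × 1.8, A = 30.6 cm², y = 8.9 cm, Ī = 8.262 cm⁴.
Web: 1 × 8, A = 8 cm², y = 4 cm, Ī = 42.667 cm⁴.
Hole (subtracted): ⌀0.6, A = 0.28274 cm², y = 8.9 cm, Ī = 0.0063617 cm⁴.
Centroid: ȳ = ΣA·y / ΣA = 7.877 cm.
Transfer each piece to the horizontal centroidal axis using Ī + A·d² with d = y − 7.877:
  flange: d = 1.023 cm → contributes +40.288 cm⁴
  web: d = -3.877 cm → contributes +162.91 cm⁴
  hole: d = 1.023 cm → contributes −0.30228 cm⁴
Total I = 202.9 cm⁴.

Ix ≈ 203 cm⁴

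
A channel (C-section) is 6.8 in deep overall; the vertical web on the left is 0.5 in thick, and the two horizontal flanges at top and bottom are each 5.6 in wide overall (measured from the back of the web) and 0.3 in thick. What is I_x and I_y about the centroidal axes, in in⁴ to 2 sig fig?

Decompose the section into non-overlapping parts with the origin at the bottom-left of its bounding rectangle.
Web: 0.5 × 6.8, A = 3.4 in², y = 3.4 in, Ī = 13.1 in⁴.
Top flange (beyond web): 5.1 × 0.3, A = 1.53 in², y = 6.65 in, Ī = 0.01148 in⁴.
Bottom flange (beyond web): 5.1 × 0.3, A = 1.53 in², y = 0.15 in, Ī = 0.01148 in⁴.
By symmetry the centroid is at mid-height, ȳ = 3.4 in.
Transfer each piece to the centroidal x-axis using Ī + A·d² with d = y − 3.4:
  web: d = 0 in → contributes +13.1 in⁴
  top flange (beyond web): d = 3.25 in → contributes +16.17 in⁴
  bottom flange (beyond web): d = -3.25 in → contributes +16.17 in⁴
Total I = 45.45 in⁴.
For the y-axis: x̄ = 1.576 in.
Repeating about the centroidal y-axis gives I_y = 19.33 in⁴.

I_x ≈ 45 in⁴, I_y ≈ 19 in⁴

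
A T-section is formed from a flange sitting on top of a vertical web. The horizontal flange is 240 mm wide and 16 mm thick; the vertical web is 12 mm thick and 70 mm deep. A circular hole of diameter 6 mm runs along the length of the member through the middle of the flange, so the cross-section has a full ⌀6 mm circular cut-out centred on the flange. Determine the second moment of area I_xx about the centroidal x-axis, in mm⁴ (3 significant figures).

Decompose the section into non-overlapping parts with the origin at the bottom-left of its bounding rectangle.
Flange: 240 × 16, A = 3 840 mm², y = 78 mm, Ī = 81 920 mm⁴.
Web: 12 × 70, A = 840 mm², y = 35 mm, Ī = 343 000 mm⁴.
Hole (subtracted): ⌀6, A = 28.274 mm², y = 78 mm, Ī = 63.617 mm⁴.
Centroid: ȳ = ΣA·y / ΣA = 70.235 mm.
Transfer each piece to the centroidal x-axis using Ī + A·d² with d = y − 70.235:
  flange: d = 7.7649 mm → contributes +313 445 mm⁴
  web: d = -35.235 mm → contributes +1 385 873 mm⁴
  hole: d = 7.7649 mm → contributes −1768.4 mm⁴
Total I = 1 697 550 mm⁴.

I_xx ≈ 1.70 × 10⁶ mm⁴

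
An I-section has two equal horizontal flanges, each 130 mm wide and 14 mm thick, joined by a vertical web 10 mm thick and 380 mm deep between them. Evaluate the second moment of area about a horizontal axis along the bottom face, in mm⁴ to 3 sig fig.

Break the section into simple shapes (no overlaps), measuring from the bottom-left corner of the bounding box.
Bottom flange: 130 × 14, A = 1 820 mm², y = 7 mm, Ī = 29 727 mm⁴.
Web: 10 × 380, A = 3 800 mm², y = 204 mm, Ī = 45 726 667 mm⁴.
Top flange: 130 × 14, A = 1 820 mm², y = 401 mm, Ī = 29 727 mm⁴.
Transfer each piece to the base of the section using Ī + A·d² with d = y − 0:
  bottom flange: d = 7 mm → contributes +118 907 mm⁴
  web: d = 204 mm → contributes +203 867 467 mm⁴
  top flange: d = 401 mm → contributes +292 687 547 mm⁴
Total I = 496 673 920 mm⁴.

I_base ≈ 4.97 × 10⁸ mm⁴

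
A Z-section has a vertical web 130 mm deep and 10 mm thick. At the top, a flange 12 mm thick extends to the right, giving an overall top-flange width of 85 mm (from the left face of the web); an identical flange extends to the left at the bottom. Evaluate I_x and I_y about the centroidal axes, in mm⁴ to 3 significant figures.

Break the section into simple shapes (no overlaps), measuring from the bottom-left corner of the bounding box.
Web: 10 × 130, A = 1 300 mm², y = 65 mm, Ī = 1 830 833 mm⁴.
Top flange (beyond web): 75 × 12, A = 900 mm², y = 124 mm, Ī = 10 800 mm⁴.
Bottom flange (beyond web): 75 × 12, A = 900 mm², y = 6 mm, Ī = 10 800 mm⁴.
Centroid: ȳ = ΣA·y / ΣA = 65 mm.
Transfer each piece to the centroidal x-axis using Ī + A·d² with d = y − 65:
  web: d = 0 mm → contributes +1 830 833 mm⁴
  top flange (beyond web): d = 59 mm → contributes +3 143 700 mm⁴
  bottom flange (beyond web): d = -59 mm → contributes +3 143 700 mm⁴
Total I = 8 118 233 mm⁴.
For the y-axis: x̄ = 80 mm.
Repeating about the centroidal y-axis gives I_y = 4 105 833 mm⁴.

I_x ≈ 8.12 × 10⁶ mm⁴, I_y ≈ 4.11 × 10⁶ mm⁴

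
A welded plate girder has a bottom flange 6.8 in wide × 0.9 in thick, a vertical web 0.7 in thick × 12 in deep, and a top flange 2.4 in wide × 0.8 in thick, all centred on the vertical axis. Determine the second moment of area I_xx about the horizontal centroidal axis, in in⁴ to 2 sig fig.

Break the section into simple shapes (no overlaps), measuring from the bottom-left corner of the bounding box.
Bottom plate: 6.8 × 0.9, A = 6.12 in², y = 0.45 in, Ī = 0.4131 in⁴.
Web plate: 0.7 × 12, A = 8.4 in², y = 6.9 in, Ī = 100.8 in⁴.
Top plate: 2.4 × 0.8, A = 1.92 in², y = 13.3 in, Ī = 0.1024 in⁴.
Centroid: ȳ = ΣA·y / ΣA = 5.246 in.
Transfer each piece to the horizontal centroidal axis using Ī + A·d² with d = y − 5.246:
  bottom plate: d = -4.796 in → contributes +141.2 in⁴
  web plate: d = 1.654 in → contributes +123.8 in⁴
  top plate: d = 8.054 in → contributes +124.6 in⁴
Total I = 389.6 in⁴.

I_xx ≈ 390 in⁴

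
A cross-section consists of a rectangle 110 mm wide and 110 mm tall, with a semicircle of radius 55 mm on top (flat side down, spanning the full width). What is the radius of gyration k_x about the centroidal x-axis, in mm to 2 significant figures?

Split into non-overlapping primitives; take the origin at the lower-left of the bounding box.
Rectangular body: 110 × 110, A = 12 100 mm², y = 55 mm, Ī = 12 200 833 mm⁴.
Semicircular cap: semicircle r = 55, A = 4 752 mm², y = 133.3 mm, Ī = 1 004 345 mm⁴.
Centroid: ȳ = ΣA·y / ΣA = 77.09 mm.
Transfer each piece to the centroidal x-axis using Ī + A·d² with d = y − 77.09:
  rectangular body: d = -22.09 mm → contributes +18 105 398 mm⁴
  semicircular cap: d = 56.25 mm → contributes +16 040 196 mm⁴
Total I = 34 145 595 mm⁴.
Radius of gyration: k = √(I/A) = √(34 145 595 / 16 852) = 45.01 mm.

k_x ≈ 45 mm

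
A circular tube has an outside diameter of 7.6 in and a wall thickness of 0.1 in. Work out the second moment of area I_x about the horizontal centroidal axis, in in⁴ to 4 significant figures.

Split into non-overlapping primitives; take the origin at the lower-left of the bounding box.
Outer circle: ⌀7.6, A = 45.3646 in², y = 3.8 in, Ī = 163.766 in⁴.
Bore (subtracted): ⌀7.4, A = 43.0084 in², y = 3.8 in, Ī = 147.196 in⁴.
By symmetry the centroid is at mid-height, ȳ = 3.8 in.
All pieces are centred on the horizontal centroidal axis, so I = ΣĪ (holes subtracted) = 16.5699 in⁴.

I_x ≈ 16.57 in⁴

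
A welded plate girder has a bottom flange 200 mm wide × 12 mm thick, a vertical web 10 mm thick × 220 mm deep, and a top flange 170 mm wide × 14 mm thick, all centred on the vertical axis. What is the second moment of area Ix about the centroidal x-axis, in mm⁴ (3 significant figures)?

Ix ≈ 7.38 × 10⁷ mm⁴

Treat the section as a set of non-overlapping primitives; coordinates are from the bounding-box lower-left.
Bottom plate: 200 × 12, A = 2 400 mm², y = 6 mm, Ī = 28 800 mm⁴.
Web plate: 10 × 220, A = 2 200 mm², y = 122 mm, Ī = 8 873 333 mm⁴.
Top plate: 170 × 14, A = 2 380 mm², y = 239 mm, Ī = 38 873 mm⁴.
Centroid: ȳ = ΣA·y / ΣA = 122.01 mm.
Transfer each piece to the centroidal x-axis using Ī + A·d² with d = y − 122.01:
  bottom plate: d = -116.01 mm → contributes +32 327 986 mm⁴
  web plate: d = -0.008596 mm → contributes +8 873 333 mm⁴
  top plate: d = 116.99 mm → contributes +32 613 906 mm⁴
Total I = 73 815 226 mm⁴.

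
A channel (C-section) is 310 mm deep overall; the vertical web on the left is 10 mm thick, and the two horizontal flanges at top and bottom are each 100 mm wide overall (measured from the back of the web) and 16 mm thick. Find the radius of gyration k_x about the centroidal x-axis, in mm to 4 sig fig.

Split into non-overlapping primitives; take the origin at the lower-left of the bounding box.
Web: 10 × 310, A = 3 100 mm², y = 155 mm, Ī = 24 825 833 mm⁴.
Top flange (beyond web): 90 × 16, A = 1 440 mm², y = 302 mm, Ī = 30 720 mm⁴.
Bottom flange (beyond web): 90 × 16, A = 1 440 mm², y = 8 mm, Ī = 30 720 mm⁴.
By symmetry the centroid is at mid-height, ȳ = 155 mm.
Transfer each piece to the centroidal x-axis using Ī + A·d² with d = y − 155:
  web: d = 0 mm → contributes +24 825 833 mm⁴
  top flange (beyond web): d = 147 mm → contributes +31 147 680 mm⁴
  bottom flange (beyond web): d = -147 mm → contributes +31 147 680 mm⁴
Total I = 87 121 193 mm⁴.
Radius of gyration: k = √(I/A) = √(87 121 193 / 5 980) = 120.701 mm.

k_x ≈ 120.7 mm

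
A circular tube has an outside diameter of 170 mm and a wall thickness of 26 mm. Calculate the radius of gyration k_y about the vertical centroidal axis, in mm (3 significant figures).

Split into non-overlapping primitives; take the origin at the lower-left of the bounding box.
Outer circle: ⌀170, A = 22 698 mm², x = 85 mm, Ī = 40 998 275 mm⁴.
Bore (subtracted): ⌀118, A = 10 936 mm², x = 85 mm, Ī = 9 516 953 mm⁴.
By symmetry the centroid is at mid-width, x̄ = 85 mm.
All pieces are centred on the vertical centroidal axis, so I = ΣĪ (holes subtracted) = 31 481 322 mm⁴.
Radius of gyration: k = √(I/A) = √(31 481 322 / 11 762) = 51.735 mm.

k_y ≈ 51.7 mm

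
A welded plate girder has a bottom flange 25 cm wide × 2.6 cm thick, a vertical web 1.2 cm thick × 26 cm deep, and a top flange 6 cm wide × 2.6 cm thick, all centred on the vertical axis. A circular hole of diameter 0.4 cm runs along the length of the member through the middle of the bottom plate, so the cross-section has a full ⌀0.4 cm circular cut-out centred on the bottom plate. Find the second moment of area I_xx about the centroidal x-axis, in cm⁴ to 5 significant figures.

I_xx ≈ 1.3813 × 10⁴ cm⁴

Treat the section as a set of non-overlapping primitives; coordinates are from the bounding-box lower-left.
Bottom plate: 25 × 2.6, A = 65 cm², y = 1.3 cm, Ī = 36.61667 cm⁴.
Web plate: 1.2 × 26, A = 31.2 cm², y = 15.6 cm, Ī = 1757.6 cm⁴.
Top plate: 6 × 2.6, A = 15.6 cm², y = 29.9 cm, Ī = 8.788 cm⁴.
Hole (subtracted): ⌀0.4, A = 0.1256637 cm², y = 1.3 cm, Ī = 0.001256637 cm⁴.
Centroid: ȳ = ΣA·y / ΣA = 9.290377 cm.
Transfer each piece to the centroidal x-axis using Ī + A·d² with d = y − 9.290377:
  bottom plate: d = -7.990377 cm → contributes +4186.614 cm⁴
  web plate: d = 6.309623 cm → contributes +2999.714 cm⁴
  top plate: d = 20.60962 cm → contributes +6634.991 cm⁴
  hole: d = -7.990377 cm → contributes −8.024396 cm⁴
Total I = 13813.29 cm⁴.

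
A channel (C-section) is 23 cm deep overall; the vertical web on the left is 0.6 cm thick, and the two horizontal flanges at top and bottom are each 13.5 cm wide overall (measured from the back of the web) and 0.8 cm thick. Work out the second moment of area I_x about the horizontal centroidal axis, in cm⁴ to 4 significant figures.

I_x ≈ 3153 cm⁴

Decompose the section into non-overlapping parts with the origin at the bottom-left of its bounding rectangle.
Web: 0.6 × 23, A = 13.8 cm², y = 11.5 cm, Ī = 608.35 cm⁴.
Top flange (beyond web): 12.9 × 0.8, A = 10.32 cm², y = 22.6 cm, Ī = 0.5504 cm⁴.
Bottom flange (beyond web): 12.9 × 0.8, A = 10.32 cm², y = 0.4 cm, Ī = 0.5504 cm⁴.
By symmetry the centroid is at mid-height, ȳ = 11.5 cm.
Transfer each piece to the horizontal centroidal axis using Ī + A·d² with d = y − 11.5:
  web: d = 0 cm → contributes +608.35 cm⁴
  top flange (beyond web): d = 11.1 cm → contributes +1272.08 cm⁴
  bottom flange (beyond web): d = -11.1 cm → contributes +1272.08 cm⁴
Total I = 3152.51 cm⁴.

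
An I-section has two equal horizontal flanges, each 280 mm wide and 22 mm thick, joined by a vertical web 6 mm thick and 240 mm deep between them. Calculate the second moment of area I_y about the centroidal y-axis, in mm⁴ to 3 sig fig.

I_y ≈ 8.05 × 10⁷ mm⁴

Decompose the section into non-overlapping parts with the origin at the bottom-left of its bounding rectangle.
Bottom flange: 280 × 22, A = 6 160 mm², x = 140 mm, Ī = 40 245 333 mm⁴.
Web: 6 × 240, A = 1 440 mm², x = 140 mm, Ī = 4 320 mm⁴.
Top flange: 280 × 22, A = 6 160 mm², x = 140 mm, Ī = 40 245 333 mm⁴.
By symmetry the centroid is at mid-width, x̄ = 140 mm.
All pieces are centred on the centroidal y-axis, so I = ΣĪ = 80 494 987 mm⁴.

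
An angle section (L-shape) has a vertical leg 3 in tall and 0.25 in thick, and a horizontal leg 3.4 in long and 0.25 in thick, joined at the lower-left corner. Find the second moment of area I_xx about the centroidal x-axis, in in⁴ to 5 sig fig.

Treat the section as a set of non-overlapping primitives; coordinates are from the bounding-box lower-left.
Vertical leg: 0.25 × 3, A = 0.75 in², y = 1.5 in, Ī = 0.5625 in⁴.
Horizontal leg (remainder): 3.15 × 0.25, A = 0.7875 in², y = 0.125 in, Ī = 0.004101563 in⁴.
Centroid: ȳ = ΣA·y / ΣA = 0.7957317 in.
Transfer each piece to the centroidal x-axis using Ī + A·d² with d = y − 0.7957317:
  vertical leg: d = 0.7042683 in → contributes +0.9344954 in⁴
  horizontal leg (remainder): d = -0.6707317 in → contributes +0.3583829 in⁴
Total I = 1.292878 in⁴.

I_xx ≈ 1.2929 in⁴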